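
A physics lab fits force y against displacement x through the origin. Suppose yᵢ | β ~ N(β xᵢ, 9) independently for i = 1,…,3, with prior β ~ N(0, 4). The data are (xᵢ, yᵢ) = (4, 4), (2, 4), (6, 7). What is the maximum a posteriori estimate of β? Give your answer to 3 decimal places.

β̂_MAP = 1.133

log p(β | y) = −Σ(yᵢ − βxᵢ)²/(2·9) − β²/(2·4) + const.
Setting the derivative to zero: Σxᵢ(yᵢ − βxᵢ)/9 − β/4 = 0, so β = Σxᵢyᵢ / (Σxᵢ² + σ²/τ²).
Σxᵢyᵢ = 4·4 + 2·4 + 6·7 = 66; Σxᵢ² = 56; σ²/τ² = 2.25.
β̂_MAP = 66 / (56 + 2.25) = 66/58.25 ≈ 1.133.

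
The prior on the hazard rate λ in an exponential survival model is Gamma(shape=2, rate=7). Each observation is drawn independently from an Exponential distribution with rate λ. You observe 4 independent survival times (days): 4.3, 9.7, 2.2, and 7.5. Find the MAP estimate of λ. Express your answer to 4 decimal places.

The Exponential(rate=λ) likelihood is ∝ λ^n e^(−λΣtᵢ). Here n = 4 and Σtᵢ = 4.3 + 9.7 + 2.2 + 7.5 = 23.7.
Posterior ∝ λe^(−7λ) · λ^4e^(−23.7λ) = λ^5e^(−30.7λ), i.e. Gamma(6, 30.7).
Mode = (a−1)/b = 5/30.7 ≈ 0.1629.

λ̂_MAP = 0.1629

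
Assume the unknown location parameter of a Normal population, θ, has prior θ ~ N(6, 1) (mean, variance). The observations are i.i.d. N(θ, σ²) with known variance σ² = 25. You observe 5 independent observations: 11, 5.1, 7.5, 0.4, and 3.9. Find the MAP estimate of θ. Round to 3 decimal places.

θ̂_MAP = 5.930

n = 5; x̄ = (11 + 5.1 + 7.5 + 0.4 + 3.9)/5 = 27.9/5 = 5.58.
For a Normal prior and Normal likelihood with known variance, the posterior is Normal; its mode equals its mean, the precision-weighted average.
Prior precision 1/σ₀² = 1/1 = 1; data precision n/σ² = 5/25 = 0.2.
θ̂ = (1·6 + 0.2·5.58) / (1 + 0.2) = 7.116/1.2 = 5.930.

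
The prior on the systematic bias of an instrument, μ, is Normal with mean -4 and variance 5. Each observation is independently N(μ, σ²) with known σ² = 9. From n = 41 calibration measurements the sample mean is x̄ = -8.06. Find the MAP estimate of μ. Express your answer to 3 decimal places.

n = 41, x̄ = -8.06.
For a Normal prior and Normal likelihood with known variance, the posterior is Normal; its mode equals its mean, the precision-weighted average.
Prior precision 1/σ₀² = 1/5 = 0.2; data precision n/σ² = 41/9.
μ̂ = (0.2·(-4) + (41/9)·(-8.06)) / (0.2 + 41/9) = (-16883/450)/(214/45) = -16883/2140 ≈ -7.889.

μ̂_MAP = -7.889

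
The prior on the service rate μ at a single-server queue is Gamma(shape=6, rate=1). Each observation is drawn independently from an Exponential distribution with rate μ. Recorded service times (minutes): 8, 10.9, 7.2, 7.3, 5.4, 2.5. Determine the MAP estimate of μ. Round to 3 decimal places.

μ̂_MAP = 0.260

The Exponential(rate=μ) likelihood is ∝ μ^n e^(−μΣtᵢ). Here n = 6 and Σtᵢ = 8 + 10.9 + 7.2 + 7.3 + 5.4 + 2.5 = 41.3.
Posterior ∝ μ^5e^(−1μ) · μ^6e^(−41.3μ) = μ^11e^(−42.3μ), i.e. Gamma(12, 42.3).
Mode = (a−1)/b = 11/42.3 ≈ 0.260.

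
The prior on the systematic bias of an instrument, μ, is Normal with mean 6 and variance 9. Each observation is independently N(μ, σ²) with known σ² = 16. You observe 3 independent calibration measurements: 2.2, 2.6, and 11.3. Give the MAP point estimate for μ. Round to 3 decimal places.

μ̂_MAP = 5.602

n = 3; x̄ = (2.2 + 2.6 + 11.3)/3 = 16.1/3 = 161/30 ≈ 5.3667.
For a Normal prior and Normal likelihood with known variance, the posterior is Normal; its mode equals its mean, the precision-weighted average.
Prior precision 1/σ₀² = 1/9; data precision n/σ² = 3/16 = 0.1875.
μ̂ = ((1/9)·6 + 0.1875·(161/30)) / (1/9 + 0.1875) = (803/480)/(43/144) = 2409/430 ≈ 5.602.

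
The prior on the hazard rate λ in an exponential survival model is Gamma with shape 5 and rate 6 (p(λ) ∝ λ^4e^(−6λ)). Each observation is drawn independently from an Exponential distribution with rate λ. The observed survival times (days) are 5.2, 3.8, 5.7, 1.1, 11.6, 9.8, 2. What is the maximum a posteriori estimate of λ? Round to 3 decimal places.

The Exponential(rate=λ) likelihood is ∝ λ^n e^(−λΣtᵢ). Here n = 7 and Σtᵢ = 5.2 + 3.8 + 5.7 + 1.1 + 11.6 + 9.8 + 2 = 39.2.
Posterior ∝ λ^4e^(−6λ) · λ^7e^(−39.2λ) = λ^11e^(−45.2λ), i.e. Gamma(12, 45.2).
Mode = (a−1)/b = 11/45.2 ≈ 0.243.

λ̂_MAP = 0.243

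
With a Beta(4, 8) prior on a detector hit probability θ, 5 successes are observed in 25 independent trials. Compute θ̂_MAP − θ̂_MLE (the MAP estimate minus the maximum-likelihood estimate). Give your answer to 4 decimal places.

MAP − MLE = 0.0286

Posterior is Beta(9, 28); MAP = (9−1)/(37−2) = 8/35 ≈ 0.22857.
MLE ignores the prior: θ̂_MLE = k/n = 5/25 ≈ 0.20000.
Difference = 8/35 − 5/25 = 1/35 ≈ 0.0286.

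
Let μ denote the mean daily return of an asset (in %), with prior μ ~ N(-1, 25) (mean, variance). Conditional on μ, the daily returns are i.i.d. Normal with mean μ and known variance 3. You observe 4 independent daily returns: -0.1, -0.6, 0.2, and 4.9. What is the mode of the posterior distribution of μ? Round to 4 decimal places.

n = 4; x̄ = ((-0.1) + (-0.6) + 0.2 + 4.9)/4 = 4.4/4 = 1.1.
For a Normal prior and Normal likelihood with known variance, the posterior is Normal; its mode equals its mean, the precision-weighted average.
Prior precision 1/σ₀² = 1/25 = 0.04; data precision n/σ² = 4/3.
μ̂ = (0.04·(-1) + (4/3)·1.1) / (0.04 + 4/3) = (107/75)/(103/75) = 107/103 ≈ 1.0388.

μ̂_MAP = 1.0388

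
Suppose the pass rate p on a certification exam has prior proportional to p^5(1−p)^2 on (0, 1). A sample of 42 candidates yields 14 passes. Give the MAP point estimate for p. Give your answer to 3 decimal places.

p̂_MAP = 0.388

The prior density ∝ p^5(1−p)^2 is the kernel of Beta(6, 3).
Data: 14 successes in 42 trials. The binomial likelihood contributes p^14(1−p)^28, so the posterior is Beta(6+14, 3+28) = Beta(20, 31).
For Beta(a, b) with a, b > 1 the mode is (a−1)/(a+b−2) = 19/49 ≈ 0.388.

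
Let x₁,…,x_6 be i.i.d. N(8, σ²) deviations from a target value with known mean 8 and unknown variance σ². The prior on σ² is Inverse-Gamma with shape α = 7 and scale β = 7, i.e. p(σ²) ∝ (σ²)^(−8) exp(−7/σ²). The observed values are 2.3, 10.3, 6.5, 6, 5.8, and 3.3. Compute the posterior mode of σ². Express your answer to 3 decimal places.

σ̂²_MAP = 3.862

Sum of squared deviations about the known mean: SS = (2.3−8)² + (10.3−8)² + (6.5−8)² + (6−8)² + (5.8−8)² + (3.3−8)² = 70.96.
The Normal likelihood contributes (σ²)^(−n/2) exp(−SS/(2σ²)), so the posterior is Inverse-Gamma(α + n/2, β + SS/2) = Inverse-Gamma(10, 42.48).
The mode of Inverse-Gamma(a, b) is b/(a+1) = 42.48/11 ≈ 3.862.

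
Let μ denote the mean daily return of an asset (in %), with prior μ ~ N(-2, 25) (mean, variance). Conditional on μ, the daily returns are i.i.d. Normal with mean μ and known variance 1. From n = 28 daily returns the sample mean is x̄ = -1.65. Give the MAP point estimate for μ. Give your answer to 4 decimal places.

n = 28, x̄ = -1.65.
For a Normal prior and Normal likelihood with known variance, the posterior is Normal; its mode equals its mean, the precision-weighted average.
Prior precision 1/σ₀² = 1/25 = 0.04; data precision n/σ² = 28/1 = 28.
μ̂ = (0.04·(-2) + 28·(-1.65)) / (0.04 + 28) = (-46.28)/28.04 = -1157/701 ≈ -1.6505.

μ̂_MAP = -1.6505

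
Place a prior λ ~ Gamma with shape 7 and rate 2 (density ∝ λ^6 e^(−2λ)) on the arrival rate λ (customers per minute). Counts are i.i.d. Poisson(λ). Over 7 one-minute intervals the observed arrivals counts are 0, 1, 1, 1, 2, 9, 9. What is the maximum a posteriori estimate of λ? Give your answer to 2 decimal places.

Σxᵢ = 0+1+1+1+2+9+9 = 23, with n = 7.
Posterior ∝ λ^6e^(−2λ) · λ^23e^(−7λ) = λ^29e^(−9λ), i.e. Gamma(shape=30, rate=9).
The mode of a Gamma(a, b) with a ≥ 1 (shape–rate) is (a−1)/b = 29/9 ≈ 3.22.

λ̂_MAP = 3.22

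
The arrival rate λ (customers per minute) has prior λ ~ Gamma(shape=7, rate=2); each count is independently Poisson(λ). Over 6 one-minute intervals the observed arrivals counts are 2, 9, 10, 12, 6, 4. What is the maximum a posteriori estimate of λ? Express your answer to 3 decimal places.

λ̂_MAP = 6.125

Σxᵢ = 2+9+10+12+6+4 = 43, with n = 6.
Posterior ∝ λ^6e^(−2λ) · λ^43e^(−6λ) = λ^49e^(−8λ), i.e. Gamma(shape=50, rate=8).
The mode of a Gamma(a, b) with a ≥ 1 (shape–rate) is (a−1)/b = 49/8 ≈ 6.125.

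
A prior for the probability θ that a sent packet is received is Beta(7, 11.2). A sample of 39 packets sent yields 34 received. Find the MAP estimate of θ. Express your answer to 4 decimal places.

θ̂_MAP = 0.7246

Prior: Beta(7, 11.2).
Data: 34 successes in 39 trials. The binomial likelihood contributes θ^34(1−θ)^5, so the posterior is Beta(7+34, 11.2+5) = Beta(41, 16.2).
For Beta(a, b) with a, b > 1 the mode is (a−1)/(a+b−2) = 40/55.2 ≈ 0.7246.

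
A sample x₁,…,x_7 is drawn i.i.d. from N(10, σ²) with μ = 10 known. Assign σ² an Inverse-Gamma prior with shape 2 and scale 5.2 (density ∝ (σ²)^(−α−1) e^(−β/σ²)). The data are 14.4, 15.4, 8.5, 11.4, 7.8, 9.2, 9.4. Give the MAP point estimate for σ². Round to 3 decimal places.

Sum of squared deviations about the known mean: SS = (14.4−10)² + (15.4−10)² + (8.5−10)² + (11.4−10)² + (7.8−10)² + (9.2−10)² + (9.4−10)² = 58.57.
The Normal likelihood contributes (σ²)^(−n/2) exp(−SS/(2σ²)), so the posterior is Inverse-Gamma(α + n/2, β + SS/2) = Inverse-Gamma(5.5, 34.485).
The mode of Inverse-Gamma(a, b) is b/(a+1) = 34.485/6.5 ≈ 5.305.

σ̂²_MAP = 5.305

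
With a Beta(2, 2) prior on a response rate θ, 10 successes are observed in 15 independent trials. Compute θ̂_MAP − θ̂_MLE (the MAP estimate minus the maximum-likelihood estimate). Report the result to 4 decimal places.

Posterior is Beta(12, 7); MAP = (12−1)/(19−2) = 11/17 ≈ 0.64706.
MLE ignores the prior: θ̂_MLE = k/n = 10/15 ≈ 0.66667.
Difference = 11/17 − 10/15 = -1/51 ≈ -0.0196.

MAP − MLE = -0.0196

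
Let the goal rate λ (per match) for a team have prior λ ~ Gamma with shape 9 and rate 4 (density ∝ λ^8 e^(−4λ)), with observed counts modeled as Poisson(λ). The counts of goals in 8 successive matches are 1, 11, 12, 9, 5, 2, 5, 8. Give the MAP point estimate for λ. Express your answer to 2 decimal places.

Σxᵢ = 1+11+12+9+5+2+5+8 = 53, with n = 8.
Posterior ∝ λ^8e^(−4λ) · λ^53e^(−8λ) = λ^61e^(−12λ), i.e. Gamma(shape=62, rate=12).
The mode of a Gamma(a, b) with a ≥ 1 (shape–rate) is (a−1)/b = 61/12 ≈ 5.08.

λ̂_MAP = 5.08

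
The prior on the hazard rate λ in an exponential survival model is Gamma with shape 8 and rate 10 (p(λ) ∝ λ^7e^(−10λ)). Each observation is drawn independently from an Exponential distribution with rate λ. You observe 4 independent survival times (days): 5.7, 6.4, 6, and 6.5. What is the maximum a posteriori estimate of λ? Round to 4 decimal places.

λ̂_MAP = 0.3179

The Exponential(rate=λ) likelihood is ∝ λ^n e^(−λΣtᵢ). Here n = 4 and Σtᵢ = 5.7 + 6.4 + 6 + 6.5 = 24.6.
Posterior ∝ λ^7e^(−10λ) · λ^4e^(−24.6λ) = λ^11e^(−34.6λ), i.e. Gamma(12, 34.6).
Mode = (a−1)/b = 11/34.6 ≈ 0.3179.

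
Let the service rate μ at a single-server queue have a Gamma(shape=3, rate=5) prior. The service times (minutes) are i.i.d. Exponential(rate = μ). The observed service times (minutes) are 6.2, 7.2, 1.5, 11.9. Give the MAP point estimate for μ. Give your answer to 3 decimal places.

μ̂_MAP = 0.189

The Exponential(rate=μ) likelihood is ∝ μ^n e^(−μΣtᵢ). Here n = 4 and Σtᵢ = 6.2 + 7.2 + 1.5 + 11.9 = 26.8.
Posterior ∝ μ^2e^(−5μ) · μ^4e^(−26.8μ) = μ^6e^(−31.8μ), i.e. Gamma(7, 31.8).
Mode = (a−1)/b = 6/31.8 ≈ 0.189.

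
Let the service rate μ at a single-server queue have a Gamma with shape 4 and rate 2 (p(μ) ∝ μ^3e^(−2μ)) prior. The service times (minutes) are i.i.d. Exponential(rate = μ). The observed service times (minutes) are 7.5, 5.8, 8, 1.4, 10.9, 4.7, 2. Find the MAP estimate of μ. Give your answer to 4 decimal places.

μ̂_MAP = 0.2364

The Exponential(rate=μ) likelihood is ∝ μ^n e^(−μΣtᵢ). Here n = 7 and Σtᵢ = 7.5 + 5.8 + 8 + 1.4 + 10.9 + 4.7 + 2 = 40.3.
Posterior ∝ μ^3e^(−2μ) · μ^7e^(−40.3μ) = μ^10e^(−42.3μ), i.e. Gamma(11, 42.3).
Mode = (a−1)/b = 10/42.3 ≈ 0.2364.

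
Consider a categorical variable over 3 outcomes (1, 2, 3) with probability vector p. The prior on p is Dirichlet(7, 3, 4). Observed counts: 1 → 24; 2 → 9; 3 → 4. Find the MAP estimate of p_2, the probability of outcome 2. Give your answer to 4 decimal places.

MAP estimate: 0.2292

The posterior is Dirichlet(αᵢ + nᵢ) = Dirichlet(31, 12, 8).
For a Dirichlet(a₁,…,a_K) with all aᵢ > 1, the mode has j-th component (aⱼ − 1)/(Σaᵢ − K).
Here Σaᵢ = 51 and K = 3, so p_2 = (12 − 1)/(51 − 3) = 11/48 ≈ 0.2292.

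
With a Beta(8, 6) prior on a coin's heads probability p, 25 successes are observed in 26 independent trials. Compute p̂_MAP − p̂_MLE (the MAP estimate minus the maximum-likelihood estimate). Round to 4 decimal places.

MAP − MLE = -0.1194

Posterior is Beta(33, 7); MAP = (33−1)/(40−2) = 32/38 ≈ 0.84211.
MLE ignores the prior: p̂_MLE = k/n = 25/26 ≈ 0.96154.
Difference = 32/38 − 25/26 = -59/494 ≈ -0.1194.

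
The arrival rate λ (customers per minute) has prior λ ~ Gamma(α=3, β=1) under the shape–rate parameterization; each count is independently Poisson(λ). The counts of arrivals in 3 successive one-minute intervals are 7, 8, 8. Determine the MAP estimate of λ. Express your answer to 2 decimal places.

Σxᵢ = 7+8+8 = 23, with n = 3.
Posterior ∝ λ^2e^(−1λ) · λ^23e^(−3λ) = λ^25e^(−4λ), i.e. Gamma(shape=26, rate=4).
The mode of a Gamma(a, b) with a ≥ 1 (shape–rate) is (a−1)/b = 25/4 ≈ 6.25.

λ̂_MAP = 6.25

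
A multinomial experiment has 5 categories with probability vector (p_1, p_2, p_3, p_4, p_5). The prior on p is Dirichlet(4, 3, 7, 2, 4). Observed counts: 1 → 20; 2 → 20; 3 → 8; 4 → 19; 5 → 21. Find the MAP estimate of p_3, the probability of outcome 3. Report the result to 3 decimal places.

The posterior is Dirichlet(αᵢ + nᵢ) = Dirichlet(24, 23, 15, 21, 25).
For a Dirichlet(a₁,…,a_K) with all aᵢ > 1, the mode has j-th component (aⱼ − 1)/(Σaᵢ − K).
Here Σaᵢ = 108 and K = 5, so p_3 = (15 − 1)/(108 − 5) = 14/103 ≈ 0.136.

MAP estimate: 0.136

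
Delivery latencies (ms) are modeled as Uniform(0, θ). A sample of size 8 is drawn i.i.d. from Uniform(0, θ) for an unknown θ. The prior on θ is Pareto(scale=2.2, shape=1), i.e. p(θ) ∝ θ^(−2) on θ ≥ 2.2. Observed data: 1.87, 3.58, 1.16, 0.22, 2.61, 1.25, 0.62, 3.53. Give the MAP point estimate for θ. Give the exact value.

The Uniform(0, θ) likelihood is θ^(−n) for θ ≥ max(xᵢ), zero otherwise. Here max(xᵢ) = 3.58.
Posterior ∝ θ^(−2) · θ^(−8) = θ^(−10) on θ ≥ max(2.2, 3.58) = 3.58.
This density is strictly decreasing in θ, so the posterior mode lies at the lower boundary of the support.

θ̂_MAP = 3.58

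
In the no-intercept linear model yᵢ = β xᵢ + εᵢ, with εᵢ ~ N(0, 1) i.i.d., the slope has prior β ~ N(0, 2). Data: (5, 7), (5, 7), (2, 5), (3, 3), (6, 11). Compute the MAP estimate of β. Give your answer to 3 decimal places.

log p(β | y) = −Σ(yᵢ − βxᵢ)²/(2·1) − β²/(2·2) + const.
Setting the derivative to zero: Σxᵢ(yᵢ − βxᵢ)/1 − β/2 = 0, so β = Σxᵢyᵢ / (Σxᵢ² + σ²/τ²).
Σxᵢyᵢ = 5·7 + 5·7 + 2·5 + 3·3 + 6·11 = 155; Σxᵢ² = 99; σ²/τ² = 0.5.
β̂_MAP = 155 / (99 + 0.5) = 155/99.5 ≈ 1.558.

β̂_MAP = 1.558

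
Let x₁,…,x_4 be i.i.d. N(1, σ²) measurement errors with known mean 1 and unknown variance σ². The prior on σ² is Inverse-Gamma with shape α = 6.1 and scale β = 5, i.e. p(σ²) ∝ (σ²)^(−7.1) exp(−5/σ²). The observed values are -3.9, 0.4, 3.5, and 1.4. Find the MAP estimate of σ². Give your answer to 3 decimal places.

σ̂²_MAP = 2.241

Sum of squared deviations about the known mean: SS = (-3.9−1)² + (0.4−1)² + (3.5−1)² + (1.4−1)² = 30.78.
The Normal likelihood contributes (σ²)^(−n/2) exp(−SS/(2σ²)), so the posterior is Inverse-Gamma(α + n/2, β + SS/2) = Inverse-Gamma(8.1, 20.39).
The mode of Inverse-Gamma(a, b) is b/(a+1) = 20.39/9.1 ≈ 2.241.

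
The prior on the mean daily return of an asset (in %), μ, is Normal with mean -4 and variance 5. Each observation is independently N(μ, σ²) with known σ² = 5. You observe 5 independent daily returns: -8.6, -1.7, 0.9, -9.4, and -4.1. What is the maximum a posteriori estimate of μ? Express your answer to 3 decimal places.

n = 5; x̄ = ((-8.6) + (-1.7) + 0.9 + (-9.4) + (-4.1))/5 = -22.9/5 = -4.58.
For a Normal prior and Normal likelihood with known variance, the posterior is Normal; its mode equals its mean, the precision-weighted average.
Prior precision 1/σ₀² = 1/5 = 0.2; data precision n/σ² = 5/5 = 1.
μ̂ = (0.2·(-4) + 1·(-4.58)) / (0.2 + 1) = (-5.38)/1.2 = -269/60 ≈ -4.483.

μ̂_MAP = -4.483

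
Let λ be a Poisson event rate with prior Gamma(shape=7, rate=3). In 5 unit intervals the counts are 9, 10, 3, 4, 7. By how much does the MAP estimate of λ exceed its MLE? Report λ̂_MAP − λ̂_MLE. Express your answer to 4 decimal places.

MAP − MLE = -1.7250

Σxᵢ = 33. Posterior is Gamma(40, 8); MAP = (40−1)/8 = 39/8 ≈ 4.87500.
MLE = x̄ = 33/5 ≈ 6.60000.
Difference = 39/8 − 33/5 = -69/40 ≈ -1.7250.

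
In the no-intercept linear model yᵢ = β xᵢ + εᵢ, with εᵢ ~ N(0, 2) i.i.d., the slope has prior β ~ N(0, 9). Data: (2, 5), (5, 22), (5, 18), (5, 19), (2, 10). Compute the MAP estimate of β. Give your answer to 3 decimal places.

log p(β | y) = −Σ(yᵢ − βxᵢ)²/(2·2) − β²/(2·9) + const.
Setting the derivative to zero: Σxᵢ(yᵢ − βxᵢ)/2 − β/9 = 0, so β = Σxᵢyᵢ / (Σxᵢ² + σ²/τ²).
Σxᵢyᵢ = 2·5 + 5·22 + 5·18 + 5·19 + 2·10 = 325; Σxᵢ² = 83; σ²/τ² = 2/9.
β̂_MAP = 325 / (83 + 2/9) = 325/(749/9) = 2925/749 ≈ 3.905.

β̂_MAP = 3.905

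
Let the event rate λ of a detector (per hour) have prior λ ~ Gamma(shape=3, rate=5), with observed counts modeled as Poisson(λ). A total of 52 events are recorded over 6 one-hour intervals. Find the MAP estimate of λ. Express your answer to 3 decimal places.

Σxᵢ = 52, n = 6.
Posterior ∝ λ^2e^(−5λ) · λ^52e^(−6λ) = λ^54e^(−11λ), i.e. Gamma(shape=55, rate=11).
The mode of a Gamma(a, b) with a ≥ 1 (shape–rate) is (a−1)/b = 54/11 ≈ 4.909.

λ̂_MAP = 4.909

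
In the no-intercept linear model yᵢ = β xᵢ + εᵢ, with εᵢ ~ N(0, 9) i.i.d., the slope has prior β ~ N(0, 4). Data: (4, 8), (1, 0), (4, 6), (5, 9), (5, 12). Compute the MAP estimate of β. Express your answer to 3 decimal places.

β̂_MAP = 1.889

log p(β | y) = −Σ(yᵢ − βxᵢ)²/(2·9) − β²/(2·4) + const.
Setting the derivative to zero: Σxᵢ(yᵢ − βxᵢ)/9 − β/4 = 0, so β = Σxᵢyᵢ / (Σxᵢ² + σ²/τ²).
Σxᵢyᵢ = 4·8 + 1·0 + 4·6 + 5·9 + 5·12 = 161; Σxᵢ² = 83; σ²/τ² = 2.25.
β̂_MAP = 161 / (83 + 2.25) = 161/85.25 ≈ 1.889.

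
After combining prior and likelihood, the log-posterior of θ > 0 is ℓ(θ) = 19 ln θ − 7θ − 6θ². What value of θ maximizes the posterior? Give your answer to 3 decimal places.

ℓ'(θ) = 19/θ − 7 − 12θ. Setting this to zero and multiplying by θ: 12θ² + 7θ − 19 = 0.
θ = (−7 + √(7² + 4·12·19)) / (2·12) = (−7 + √961) / 24 = (−7 + 31)/24 = 1.
ℓ''(θ) = −19/θ² − 12 < 0, confirming a maximum.

θ̂_MAP = 1.000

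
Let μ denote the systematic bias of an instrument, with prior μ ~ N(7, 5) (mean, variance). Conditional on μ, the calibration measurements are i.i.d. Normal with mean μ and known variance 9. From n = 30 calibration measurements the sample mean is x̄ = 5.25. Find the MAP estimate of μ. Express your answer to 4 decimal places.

μ̂_MAP = 5.3491

n = 30, x̄ = 5.25.
For a Normal prior and Normal likelihood with known variance, the posterior is Normal; its mode equals its mean, the precision-weighted average.
Prior precision 1/σ₀² = 1/5 = 0.2; data precision n/σ² = 30/9 = 10/3.
μ̂ = (0.2·7 + (10/3)·5.25) / (0.2 + 10/3) = 18.9/(53/15) = 567/106 ≈ 5.3491.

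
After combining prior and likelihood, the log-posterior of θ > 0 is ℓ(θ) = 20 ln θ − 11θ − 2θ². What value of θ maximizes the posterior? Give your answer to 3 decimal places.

ℓ'(θ) = 20/θ − 11 − 4θ. Setting this to zero and multiplying by θ: 4θ² + 11θ − 20 = 0.
θ = (−11 + √(11² + 4·4·20)) / (2·4) = (−11 + √441) / 8 = (−11 + 21)/8 = 5/4.
ℓ''(θ) = −20/θ² − 4 < 0, confirming a maximum.

θ̂_MAP = 1.250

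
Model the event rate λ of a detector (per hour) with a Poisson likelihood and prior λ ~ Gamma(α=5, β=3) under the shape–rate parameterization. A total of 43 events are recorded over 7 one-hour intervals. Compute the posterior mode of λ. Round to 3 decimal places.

Σxᵢ = 43, n = 7.
Posterior ∝ λ^4e^(−3λ) · λ^43e^(−7λ) = λ^47e^(−10λ), i.e. Gamma(shape=48, rate=10).
The mode of a Gamma(a, b) with a ≥ 1 (shape–rate) is (a−1)/b = 47/10 ≈ 4.700.

λ̂_MAP = 4.700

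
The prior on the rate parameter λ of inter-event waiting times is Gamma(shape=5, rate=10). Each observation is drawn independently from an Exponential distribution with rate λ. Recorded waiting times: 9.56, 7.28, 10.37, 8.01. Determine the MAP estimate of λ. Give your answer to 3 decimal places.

The Exponential(rate=λ) likelihood is ∝ λ^n e^(−λΣtᵢ). Here n = 4 and Σtᵢ = 9.56 + 7.28 + 10.37 + 8.01 = 35.22.
Posterior ∝ λ^4e^(−10λ) · λ^4e^(−35.22λ) = λ^8e^(−45.22λ), i.e. Gamma(9, 45.22).
Mode = (a−1)/b = 8/45.22 ≈ 0.177.

λ̂_MAP = 0.177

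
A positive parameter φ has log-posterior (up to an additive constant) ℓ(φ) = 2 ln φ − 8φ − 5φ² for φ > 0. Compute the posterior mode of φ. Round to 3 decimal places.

ℓ'(φ) = 2/φ − 8 − 10φ. Setting this to zero and multiplying by φ: 10φ² + 8φ − 2 = 0.
φ = (−8 + √(8² + 4·10·2)) / (2·10) = (−8 + √144) / 20 = (−8 + 12)/20 = 1/5.
ℓ''(φ) = −2/φ² − 10 < 0, confirming a maximum.

φ̂_MAP = 0.200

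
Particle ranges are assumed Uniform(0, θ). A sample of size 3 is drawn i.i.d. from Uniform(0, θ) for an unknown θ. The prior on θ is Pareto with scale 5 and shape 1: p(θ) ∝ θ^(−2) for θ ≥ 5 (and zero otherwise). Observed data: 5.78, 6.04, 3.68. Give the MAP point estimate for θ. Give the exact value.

The Uniform(0, θ) likelihood is θ^(−n) for θ ≥ max(xᵢ), zero otherwise. Here max(xᵢ) = 6.04.
Posterior ∝ θ^(−2) · θ^(−3) = θ^(−5) on θ ≥ max(5, 6.04) = 6.04.
This density is strictly decreasing in θ, so the posterior mode lies at the lower boundary of the support.

θ̂_MAP = 6.04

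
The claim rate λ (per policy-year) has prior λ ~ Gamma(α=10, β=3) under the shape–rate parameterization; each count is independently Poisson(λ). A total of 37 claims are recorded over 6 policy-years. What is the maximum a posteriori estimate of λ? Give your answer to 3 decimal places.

Σxᵢ = 37, n = 6.
Posterior ∝ λ^9e^(−3λ) · λ^37e^(−6λ) = λ^46e^(−9λ), i.e. Gamma(shape=47, rate=9).
The mode of a Gamma(a, b) with a ≥ 1 (shape–rate) is (a−1)/b = 46/9 ≈ 5.111.

λ̂_MAP = 5.111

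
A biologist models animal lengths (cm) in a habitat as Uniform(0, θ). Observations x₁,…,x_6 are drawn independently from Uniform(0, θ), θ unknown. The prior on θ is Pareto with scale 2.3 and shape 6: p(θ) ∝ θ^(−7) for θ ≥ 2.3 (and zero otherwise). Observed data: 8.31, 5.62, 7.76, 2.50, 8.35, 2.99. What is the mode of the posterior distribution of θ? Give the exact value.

The Uniform(0, θ) likelihood is θ^(−n) for θ ≥ max(xᵢ), zero otherwise. Here max(xᵢ) = 8.35.
Posterior ∝ θ^(−7) · θ^(−6) = θ^(−13) on θ ≥ max(2.3, 8.35) = 8.35.
This density is strictly decreasing in θ, so the posterior mode lies at the lower boundary of the support.

θ̂_MAP = 8.35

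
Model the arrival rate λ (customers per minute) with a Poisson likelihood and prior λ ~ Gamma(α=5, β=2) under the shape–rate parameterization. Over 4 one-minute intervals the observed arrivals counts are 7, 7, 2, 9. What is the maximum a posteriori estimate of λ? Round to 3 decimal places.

Σxᵢ = 7+7+2+9 = 25, with n = 4.
Posterior ∝ λ^4e^(−2λ) · λ^25e^(−4λ) = λ^29e^(−6λ), i.e. Gamma(shape=30, rate=6).
The mode of a Gamma(a, b) with a ≥ 1 (shape–rate) is (a−1)/b = 29/6 ≈ 4.833.

λ̂_MAP = 4.833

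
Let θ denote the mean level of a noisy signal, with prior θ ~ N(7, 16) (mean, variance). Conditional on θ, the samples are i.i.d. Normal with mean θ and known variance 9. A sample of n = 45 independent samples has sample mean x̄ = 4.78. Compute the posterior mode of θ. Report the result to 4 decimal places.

θ̂_MAP = 4.8074

n = 45, x̄ = 4.78.
For a Normal prior and Normal likelihood with known variance, the posterior is Normal; its mode equals its mean, the precision-weighted average.
Prior precision 1/σ₀² = 1/16 = 0.0625; data precision n/σ² = 45/9 = 5.
θ̂ = (0.0625·7 + 5·4.78) / (0.0625 + 5) = 24.3375/5.0625 = 649/135 ≈ 4.8074.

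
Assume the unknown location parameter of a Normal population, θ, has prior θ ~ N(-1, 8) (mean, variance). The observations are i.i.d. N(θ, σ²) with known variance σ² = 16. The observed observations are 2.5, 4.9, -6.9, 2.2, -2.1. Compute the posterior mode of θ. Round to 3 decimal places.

θ̂_MAP = -0.200

n = 5; x̄ = (2.5 + 4.9 + (-6.9) + 2.2 + (-2.1))/5 = 0.6/5 = 0.12.
For a Normal prior and Normal likelihood with known variance, the posterior is Normal; its mode equals its mean, the precision-weighted average.
Prior precision 1/σ₀² = 1/8 = 0.125; data precision n/σ² = 5/16 = 0.3125.
θ̂ = (0.125·(-1) + 0.3125·0.12) / (0.125 + 0.3125) = (-0.0875)/0.4375 = -0.200.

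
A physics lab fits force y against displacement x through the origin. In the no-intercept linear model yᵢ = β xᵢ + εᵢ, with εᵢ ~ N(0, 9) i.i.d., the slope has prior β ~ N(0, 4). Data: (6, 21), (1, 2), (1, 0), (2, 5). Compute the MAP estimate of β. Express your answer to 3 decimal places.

log p(β | y) = −Σ(yᵢ − βxᵢ)²/(2·9) − β²/(2·4) + const.
Setting the derivative to zero: Σxᵢ(yᵢ − βxᵢ)/9 − β/4 = 0, so β = Σxᵢyᵢ / (Σxᵢ² + σ²/τ²).
Σxᵢyᵢ = 6·21 + 1·2 + 1·0 + 2·5 = 138; Σxᵢ² = 42; σ²/τ² = 2.25.
β̂_MAP = 138 / (42 + 2.25) = 138/44.25 ≈ 3.119.

β̂_MAP = 3.119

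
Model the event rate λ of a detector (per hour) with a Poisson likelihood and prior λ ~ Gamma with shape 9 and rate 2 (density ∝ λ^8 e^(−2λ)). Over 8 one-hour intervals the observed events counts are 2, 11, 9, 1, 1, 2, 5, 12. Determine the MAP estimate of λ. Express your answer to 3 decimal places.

λ̂_MAP = 5.100

Σxᵢ = 2+11+9+1+1+2+5+12 = 43, with n = 8.
Posterior ∝ λ^8e^(−2λ) · λ^43e^(−8λ) = λ^51e^(−10λ), i.e. Gamma(shape=52, rate=10).
The mode of a Gamma(a, b) with a ≥ 1 (shape–rate) is (a−1)/b = 51/10 ≈ 5.100.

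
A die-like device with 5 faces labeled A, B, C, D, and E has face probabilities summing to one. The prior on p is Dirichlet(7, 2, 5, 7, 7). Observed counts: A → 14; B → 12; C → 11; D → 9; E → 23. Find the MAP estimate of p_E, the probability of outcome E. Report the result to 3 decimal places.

The posterior is Dirichlet(αᵢ + nᵢ) = Dirichlet(21, 14, 16, 16, 30).
For a Dirichlet(a₁,…,a_K) with all aᵢ > 1, the mode has j-th component (aⱼ − 1)/(Σaᵢ − K).
Here Σaᵢ = 97 and K = 5, so p_E = (30 − 1)/(97 − 5) = 29/92 ≈ 0.315.

MAP estimate of p_E = 0.315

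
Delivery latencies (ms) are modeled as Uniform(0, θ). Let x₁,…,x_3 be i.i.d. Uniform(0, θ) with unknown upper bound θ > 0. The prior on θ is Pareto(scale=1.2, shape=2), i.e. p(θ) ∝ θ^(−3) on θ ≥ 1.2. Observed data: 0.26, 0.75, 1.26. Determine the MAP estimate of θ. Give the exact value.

The Uniform(0, θ) likelihood is θ^(−n) for θ ≥ max(xᵢ), zero otherwise. Here max(xᵢ) = 1.26.
Posterior ∝ θ^(−3) · θ^(−3) = θ^(−6) on θ ≥ max(1.2, 1.26) = 1.26.
This density is strictly decreasing in θ, so the posterior mode lies at the lower boundary of the support.

θ̂_MAP = 1.26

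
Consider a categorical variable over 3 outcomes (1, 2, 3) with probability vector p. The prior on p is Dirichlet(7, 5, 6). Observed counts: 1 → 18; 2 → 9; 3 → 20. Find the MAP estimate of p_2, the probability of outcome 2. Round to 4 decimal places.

The posterior is Dirichlet(αᵢ + nᵢ) = Dirichlet(25, 14, 26).
For a Dirichlet(a₁,…,a_K) with all aᵢ > 1, the mode has j-th component (aⱼ − 1)/(Σaᵢ − K).
Here Σaᵢ = 65 and K = 3, so p_2 = (14 − 1)/(65 − 3) = 13/62 ≈ 0.2097.

MAP estimate: 0.2097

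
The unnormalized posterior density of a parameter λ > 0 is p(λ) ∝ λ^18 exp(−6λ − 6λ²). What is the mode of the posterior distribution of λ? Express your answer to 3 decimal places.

λ̂_MAP = 1.000

ℓ'(λ) = 18/λ − 6 − 12λ. Setting this to zero and multiplying by λ: 12λ² + 6λ − 18 = 0.
λ = (−6 + √(6² + 4·12·18)) / (2·12) = (−6 + √900) / 24 = (−6 + 30)/24 = 1.
ℓ''(λ) = −18/λ² − 12 < 0, confirming a maximum.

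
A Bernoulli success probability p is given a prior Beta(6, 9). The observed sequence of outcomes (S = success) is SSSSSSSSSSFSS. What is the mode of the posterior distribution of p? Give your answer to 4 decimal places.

p̂_MAP = 0.6538

Prior: Beta(6, 9).
Data: 12 successes in 13 trials (from the sequence). The binomial likelihood contributes p^12(1−p)^1, so the posterior is Beta(6+12, 9+1) = Beta(18, 10).
For Beta(a, b) with a, b > 1 the mode is (a−1)/(a+b−2) = 17/26 ≈ 0.6538.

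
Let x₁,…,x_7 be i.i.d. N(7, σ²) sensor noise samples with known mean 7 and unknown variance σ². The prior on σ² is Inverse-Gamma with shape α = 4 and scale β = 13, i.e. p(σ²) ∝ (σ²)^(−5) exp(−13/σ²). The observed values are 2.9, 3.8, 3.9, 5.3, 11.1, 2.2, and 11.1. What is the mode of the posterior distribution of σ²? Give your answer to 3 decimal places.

σ̂²_MAP = 7.189

Sum of squared deviations about the known mean: SS = (2.9−7)² + (3.8−7)² + (3.9−7)² + (5.3−7)² + (11.1−7)² + (2.2−7)² + (11.1−7)² = 96.21.
The Normal likelihood contributes (σ²)^(−n/2) exp(−SS/(2σ²)), so the posterior is Inverse-Gamma(α + n/2, β + SS/2) = Inverse-Gamma(7.5, 61.105).
The mode of Inverse-Gamma(a, b) is b/(a+1) = 61.105/8.5 ≈ 7.189.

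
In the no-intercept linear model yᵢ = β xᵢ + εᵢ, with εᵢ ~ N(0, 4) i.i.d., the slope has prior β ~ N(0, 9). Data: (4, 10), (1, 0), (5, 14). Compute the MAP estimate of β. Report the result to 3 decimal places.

β̂_MAP = 2.592

log p(β | y) = −Σ(yᵢ − βxᵢ)²/(2·4) − β²/(2·9) + const.
Setting the derivative to zero: Σxᵢ(yᵢ − βxᵢ)/4 − β/9 = 0, so β = Σxᵢyᵢ / (Σxᵢ² + σ²/τ²).
Σxᵢyᵢ = 4·10 + 1·0 + 5·14 = 110; Σxᵢ² = 42; σ²/τ² = 4/9.
β̂_MAP = 110 / (42 + 4/9) = 110/(382/9) = 495/191 ≈ 2.592.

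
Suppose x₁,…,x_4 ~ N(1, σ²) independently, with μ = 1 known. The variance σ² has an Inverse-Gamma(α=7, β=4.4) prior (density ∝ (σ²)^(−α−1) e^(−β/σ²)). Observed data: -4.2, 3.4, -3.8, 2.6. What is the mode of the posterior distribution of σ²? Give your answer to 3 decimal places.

σ̂²_MAP = 3.360

Sum of squared deviations about the known mean: SS = (-4.2−1)² + (3.4−1)² + (-3.8−1)² + (2.6−1)² = 58.4.
The Normal likelihood contributes (σ²)^(−n/2) exp(−SS/(2σ²)), so the posterior is Inverse-Gamma(α + n/2, β + SS/2) = Inverse-Gamma(9, 33.6).
The mode of Inverse-Gamma(a, b) is b/(a+1) = 33.6/10 ≈ 3.360.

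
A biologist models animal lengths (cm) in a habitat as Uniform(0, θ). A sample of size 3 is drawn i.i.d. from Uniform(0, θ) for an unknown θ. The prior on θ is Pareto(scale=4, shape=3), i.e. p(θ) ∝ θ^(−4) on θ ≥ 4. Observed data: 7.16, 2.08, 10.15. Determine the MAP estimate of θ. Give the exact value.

The Uniform(0, θ) likelihood is θ^(−n) for θ ≥ max(xᵢ), zero otherwise. Here max(xᵢ) = 10.15.
Posterior ∝ θ^(−4) · θ^(−3) = θ^(−7) on θ ≥ max(4, 10.15) = 10.15.
This density is strictly decreasing in θ, so the posterior mode lies at the lower boundary of the support.

θ̂_MAP = 10.15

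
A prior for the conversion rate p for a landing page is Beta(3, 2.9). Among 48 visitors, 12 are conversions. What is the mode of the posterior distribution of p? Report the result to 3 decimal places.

p̂_MAP = 0.270

Prior: Beta(3, 2.9).
Data: 12 successes in 48 trials. The binomial likelihood contributes p^12(1−p)^36, so the posterior is Beta(3+12, 2.9+36) = Beta(15, 38.9).
For Beta(a, b) with a, b > 1 the mode is (a−1)/(a+b−2) = 14/51.9 ≈ 0.270.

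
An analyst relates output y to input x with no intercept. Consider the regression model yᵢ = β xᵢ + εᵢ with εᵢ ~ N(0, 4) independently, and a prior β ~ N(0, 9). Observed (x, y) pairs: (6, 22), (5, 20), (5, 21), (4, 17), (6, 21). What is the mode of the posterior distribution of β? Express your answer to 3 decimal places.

log p(β | y) = −Σ(yᵢ − βxᵢ)²/(2·4) − β²/(2·9) + const.
Setting the derivative to zero: Σxᵢ(yᵢ − βxᵢ)/4 − β/9 = 0, so β = Σxᵢyᵢ / (Σxᵢ² + σ²/τ²).
Σxᵢyᵢ = 6·22 + 5·20 + 5·21 + 4·17 + 6·21 = 531; Σxᵢ² = 138; σ²/τ² = 4/9.
β̂_MAP = 531 / (138 + 4/9) = 531/(1246/9) = 4779/1246 ≈ 3.835.

β̂_MAP = 3.835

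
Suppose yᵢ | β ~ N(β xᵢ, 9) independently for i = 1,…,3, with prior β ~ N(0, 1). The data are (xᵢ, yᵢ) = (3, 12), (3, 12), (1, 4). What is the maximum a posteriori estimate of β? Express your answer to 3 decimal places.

β̂_MAP = 2.714

log p(β | y) = −Σ(yᵢ − βxᵢ)²/(2·9) − β²/(2·1) + const.
Setting the derivative to zero: Σxᵢ(yᵢ − βxᵢ)/9 − β/1 = 0, so β = Σxᵢyᵢ / (Σxᵢ² + σ²/τ²).
Σxᵢyᵢ = 3·12 + 3·12 + 1·4 = 76; Σxᵢ² = 19; σ²/τ² = 9.
β̂_MAP = 76 / (19 + 9) = 76/28 ≈ 2.714.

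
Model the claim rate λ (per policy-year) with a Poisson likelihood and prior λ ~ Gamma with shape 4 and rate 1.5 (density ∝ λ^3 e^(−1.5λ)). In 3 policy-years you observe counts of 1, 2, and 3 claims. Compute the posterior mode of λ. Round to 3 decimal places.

λ̂_MAP = 2.000

Σxᵢ = 1+2+3 = 6, with n = 3.
Posterior ∝ λ^3e^(−1.5λ) · λ^6e^(−3λ) = λ^9e^(−4.5λ), i.e. Gamma(shape=10, rate=4.5).
The mode of a Gamma(a, b) with a ≥ 1 (shape–rate) is (a−1)/b = 9/4.5 ≈ 2.000.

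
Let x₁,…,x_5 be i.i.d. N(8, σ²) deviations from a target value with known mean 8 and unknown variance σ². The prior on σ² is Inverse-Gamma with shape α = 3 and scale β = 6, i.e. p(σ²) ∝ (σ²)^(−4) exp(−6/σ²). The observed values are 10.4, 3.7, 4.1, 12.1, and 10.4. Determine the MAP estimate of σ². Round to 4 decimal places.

σ̂²_MAP = 5.6946

Sum of squared deviations about the known mean: SS = (10.4−8)² + (3.7−8)² + (4.1−8)² + (12.1−8)² + (10.4−8)² = 62.03.
The Normal likelihood contributes (σ²)^(−n/2) exp(−SS/(2σ²)), so the posterior is Inverse-Gamma(α + n/2, β + SS/2) = Inverse-Gamma(5.5, 37.015).
The mode of Inverse-Gamma(a, b) is b/(a+1) = 37.015/6.5 ≈ 5.6946.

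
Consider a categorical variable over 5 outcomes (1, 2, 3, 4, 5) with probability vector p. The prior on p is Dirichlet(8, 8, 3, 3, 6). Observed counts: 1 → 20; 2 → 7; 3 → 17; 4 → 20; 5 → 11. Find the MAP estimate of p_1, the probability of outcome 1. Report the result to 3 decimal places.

MAP estimate: 0.276

The posterior is Dirichlet(αᵢ + nᵢ) = Dirichlet(28, 15, 20, 23, 17).
For a Dirichlet(a₁,…,a_K) with all aᵢ > 1, the mode has j-th component (aⱼ − 1)/(Σaᵢ − K).
Here Σaᵢ = 103 and K = 5, so p_1 = (28 − 1)/(103 − 5) = 27/98 ≈ 0.276.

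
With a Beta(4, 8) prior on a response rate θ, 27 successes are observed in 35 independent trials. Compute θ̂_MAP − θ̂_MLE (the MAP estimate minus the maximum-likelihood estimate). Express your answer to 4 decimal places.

MAP − MLE = -0.1048

Posterior is Beta(31, 16); MAP = (31−1)/(47−2) = 30/45 ≈ 0.66667.
MLE ignores the prior: θ̂_MLE = k/n = 27/35 ≈ 0.77143.
Difference = 30/45 − 27/35 = -11/105 ≈ -0.1048.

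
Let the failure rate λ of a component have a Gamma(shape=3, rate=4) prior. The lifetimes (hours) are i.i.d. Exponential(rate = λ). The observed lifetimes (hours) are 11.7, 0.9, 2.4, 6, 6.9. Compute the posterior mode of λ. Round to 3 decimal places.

λ̂_MAP = 0.219

The Exponential(rate=λ) likelihood is ∝ λ^n e^(−λΣtᵢ). Here n = 5 and Σtᵢ = 11.7 + 0.9 + 2.4 + 6 + 6.9 = 27.9.
Posterior ∝ λ^2e^(−4λ) · λ^5e^(−27.9λ) = λ^7e^(−31.9λ), i.e. Gamma(8, 31.9).
Mode = (a−1)/b = 7/31.9 ≈ 0.219.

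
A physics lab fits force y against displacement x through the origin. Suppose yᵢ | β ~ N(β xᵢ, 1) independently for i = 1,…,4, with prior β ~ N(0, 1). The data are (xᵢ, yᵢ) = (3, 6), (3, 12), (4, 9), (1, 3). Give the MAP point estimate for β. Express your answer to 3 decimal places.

log p(β | y) = −Σ(yᵢ − βxᵢ)²/(2·1) − β²/(2·1) + const.
Setting the derivative to zero: Σxᵢ(yᵢ − βxᵢ)/1 − β/1 = 0, so β = Σxᵢyᵢ / (Σxᵢ² + σ²/τ²).
Σxᵢyᵢ = 3·6 + 3·12 + 4·9 + 1·3 = 93; Σxᵢ² = 35; σ²/τ² = 1.
β̂_MAP = 93 / (35 + 1) = 93/36 ≈ 2.583.

β̂_MAP = 2.583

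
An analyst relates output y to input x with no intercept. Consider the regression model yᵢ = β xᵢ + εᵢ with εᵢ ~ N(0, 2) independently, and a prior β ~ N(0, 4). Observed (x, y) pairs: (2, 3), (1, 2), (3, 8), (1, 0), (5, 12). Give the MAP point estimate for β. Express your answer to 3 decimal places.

β̂_MAP = 2.272

log p(β | y) = −Σ(yᵢ − βxᵢ)²/(2·2) − β²/(2·4) + const.
Setting the derivative to zero: Σxᵢ(yᵢ − βxᵢ)/2 − β/4 = 0, so β = Σxᵢyᵢ / (Σxᵢ² + σ²/τ²).
Σxᵢyᵢ = 2·3 + 1·2 + 3·8 + 1·0 + 5·12 = 92; Σxᵢ² = 40; σ²/τ² = 0.5.
β̂_MAP = 92 / (40 + 0.5) = 92/40.5 ≈ 2.272.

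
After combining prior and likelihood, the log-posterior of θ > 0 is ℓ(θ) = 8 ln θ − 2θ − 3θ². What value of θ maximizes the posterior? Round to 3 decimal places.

θ̂_MAP = 1.000

ℓ'(θ) = 8/θ − 2 − 6θ. Setting this to zero and multiplying by θ: 6θ² + 2θ − 8 = 0.
θ = (−2 + √(2² + 4·6·8)) / (2·6) = (−2 + √196) / 12 = (−2 + 14)/12 = 1.
ℓ''(θ) = −8/θ² − 6 < 0, confirming a maximum.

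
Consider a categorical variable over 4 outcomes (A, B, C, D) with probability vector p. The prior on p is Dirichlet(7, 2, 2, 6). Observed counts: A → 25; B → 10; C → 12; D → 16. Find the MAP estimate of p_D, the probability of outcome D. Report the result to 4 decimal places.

MAP estimate of p_D = 0.2763

The posterior is Dirichlet(αᵢ + nᵢ) = Dirichlet(32, 12, 14, 22).
For a Dirichlet(a₁,…,a_K) with all aᵢ > 1, the mode has j-th component (aⱼ − 1)/(Σaᵢ − K).
Here Σaᵢ = 80 and K = 4, so p_D = (22 − 1)/(80 − 4) = 21/76 ≈ 0.2763.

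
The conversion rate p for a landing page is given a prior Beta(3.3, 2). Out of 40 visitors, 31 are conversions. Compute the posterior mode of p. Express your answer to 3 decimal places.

Prior: Beta(3.3, 2).
Data: 31 successes in 40 trials. The binomial likelihood contributes p^31(1−p)^9, so the posterior is Beta(3.3+31, 2+9) = Beta(34.3, 11).
For Beta(a, b) with a, b > 1 the mode is (a−1)/(a+b−2) = 33.3/43.3 ≈ 0.769.

p̂_MAP = 0.769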